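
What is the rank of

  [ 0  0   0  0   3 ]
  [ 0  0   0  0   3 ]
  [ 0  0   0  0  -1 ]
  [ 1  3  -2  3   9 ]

r1 <=> r4
r2 ← 1/3·r2
r3 ← r3 + r2
r4 ← r4 − 3·r2
r1 ← r1 − 9·r2
The reduced form has 2 nonzero rows.

rank = 2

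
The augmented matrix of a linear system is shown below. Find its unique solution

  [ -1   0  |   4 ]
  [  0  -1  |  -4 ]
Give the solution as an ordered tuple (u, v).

Multiply ρ1 by -1.
  [ 1   0  |  -4 ]
  [ 0  -1  |  -4 ]
Multiply ρ2 by -1.
  [ 1  0  |  -4 ]
  [ 0  1  |   4 ]
Reading off the last column: u = -4, v = 4.

(-4, 4)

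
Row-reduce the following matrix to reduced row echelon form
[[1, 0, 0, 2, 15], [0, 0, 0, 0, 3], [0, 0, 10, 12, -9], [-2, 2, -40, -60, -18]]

[[1, 0, 0, 2, 0], [0, 1, 0, -4, 0], [0, 0, 1, 6/5, 0], [0, 0, 0, 0, 1]]

R4 -> R4 + 2·R1
  [ 1  0    0    2  15 ]
  [ 0  0    0    0   3 ]
  [ 0  0   10   12  -9 ]
  [ 0  2  -40  -56  12 ]
R2 ↔ R4
  [ 1  0    0    2  15 ]
  [ 0  2  -40  -56  12 ]
  [ 0  0   10   12  -9 ]
  [ 0  0    0    0   3 ]
R2 -> 1/2·R2
  [ 1  0    0    2  15 ]
  [ 0  1  -20  -28   6 ]
  [ 0  0   10   12  -9 ]
  [ 0  0    0    0   3 ]
R3 -> 1/10·R3
  [ 1  0    0    2     15 ]
  [ 0  1  -20  -28      6 ]
  [ 0  0    1  6/5  -9/10 ]
  [ 0  0    0    0      3 ]
R4 -> 1/3·R4
  [ 1  0    0    2     15 ]
  [ 0  1  -20  -28      6 ]
  [ 0  0    1  6/5  -9/10 ]
  [ 0  0    0    0      1 ]
R3 -> R3 + 9/10·R4
  [ 1  0    0    2  15 ]
  [ 0  1  -20  -28   6 ]
  [ 0  0    1  6/5   0 ]
  [ 0  0    0    0   1 ]
R2 -> R2 − 6·R4
  [ 1  0    0    2  15 ]
  [ 0  1  -20  -28   0 ]
  [ 0  0    1  6/5   0 ]
  [ 0  0    0    0   1 ]
R1 -> R1 − 15·R4
  [ 1  0    0    2  0 ]
  [ 0  1  -20  -28  0 ]
  [ 0  0    1  6/5  0 ]
  [ 0  0    0    0  1 ]
R2 -> R2 + 20·R3
  [ 1  0  0    2  0 ]
  [ 0  1  0   -4  0 ]
  [ 0  0  1  6/5  0 ]
  [ 0  0  0    0  1 ]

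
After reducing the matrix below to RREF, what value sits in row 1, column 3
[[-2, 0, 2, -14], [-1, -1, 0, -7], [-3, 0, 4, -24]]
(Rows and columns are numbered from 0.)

3

ρ1 := -1/2·ρ1
  [  1   0  -1    7 ]
  [ -1  -1   0   -7 ]
  [ -3   0   4  -24 ]
ρ2 := ρ2 + ρ1
  [  1   0  -1    7 ]
  [  0  -1  -1    0 ]
  [ -3   0   4  -24 ]
ρ3 := ρ3 + 3·ρ1
  [ 1   0  -1   7 ]
  [ 0  -1  -1   0 ]
  [ 0   0   1  -3 ]
ρ2 := -1·ρ2
  [ 1  0  -1   7 ]
  [ 0  1   1   0 ]
  [ 0  0   1  -3 ]
ρ2 := ρ2 − ρ3
  [ 1  0  -1   7 ]
  [ 0  1   0   3 ]
  [ 0  0   1  -3 ]
ρ1 := ρ1 + ρ3
  [ 1  0  0   4 ]
  [ 0  1  0   3 ]
  [ 0  0  1  -3 ]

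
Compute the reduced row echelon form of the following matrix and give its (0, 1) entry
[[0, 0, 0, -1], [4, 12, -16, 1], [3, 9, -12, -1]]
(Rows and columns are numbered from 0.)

r1 ↔ r2
  [ 4  12  -16   1 ]
  [ 0   0    0  -1 ]
  [ 3   9  -12  -1 ]
r1 := 1/4·r1
  [ 1  3   -4  1/4 ]
  [ 0  0    0   -1 ]
  [ 3  9  -12   -1 ]
r3 := r3 − 3·r1
  [ 1  3  -4   1/4 ]
  [ 0  0   0    -1 ]
  [ 0  0   0  -7/4 ]
r2 := -1·r2
  [ 1  3  -4   1/4 ]
  [ 0  0   0     1 ]
  [ 0  0   0  -7/4 ]
r3 := r3 + 7/4·r2
  [ 1  3  -4  1/4 ]
  [ 0  0   0    1 ]
  [ 0  0   0    0 ]
r1 := r1 − 1/4·r2
  [ 1  3  -4  0 ]
  [ 0  0   0  1 ]
  [ 0  0   0  0 ]

3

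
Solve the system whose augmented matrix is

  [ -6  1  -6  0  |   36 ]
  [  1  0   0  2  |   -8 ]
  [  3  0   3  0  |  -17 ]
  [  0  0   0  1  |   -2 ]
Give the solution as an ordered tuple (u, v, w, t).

(-4, 2, -5/3, -2)

R1 → -1/6·R1
  [ 1  -1/6  1  0  |   -6 ]
  [ 1     0  0  2  |   -8 ]
  [ 3     0  3  0  |  -17 ]
  [ 0     0  0  1  |   -2 ]
R2 → R2 − R1
  [ 1  -1/6   1  0  |   -6 ]
  [ 0   1/6  -1  2  |   -2 ]
  [ 3     0   3  0  |  -17 ]
  [ 0     0   0  1  |   -2 ]
R3 → R3 − 3·R1
  [ 1  -1/6   1  0  |  -6 ]
  [ 0   1/6  -1  2  |  -2 ]
  [ 0   1/2   0  0  |   1 ]
  [ 0     0   0  1  |  -2 ]
R2 → 6·R2
  [ 1  -1/6   1   0  |   -6 ]
  [ 0     1  -6  12  |  -12 ]
  [ 0   1/2   0   0  |    1 ]
  [ 0     0   0   1  |   -2 ]
R3 → R3 − 1/2·R2
  [ 1  -1/6   1   0  |   -6 ]
  [ 0     1  -6  12  |  -12 ]
  [ 0     0   3  -6  |    7 ]
  [ 0     0   0   1  |   -2 ]
R3 → 1/3·R3
  [ 1  -1/6   1   0  |   -6 ]
  [ 0     1  -6  12  |  -12 ]
  [ 0     0   1  -2  |  7/3 ]
  [ 0     0   0   1  |   -2 ]
R3 → R3 + 2·R4
  [ 1  -1/6   1   0  |    -6 ]
  [ 0     1  -6  12  |   -12 ]
  [ 0     0   1   0  |  -5/3 ]
  [ 0     0   0   1  |    -2 ]
R2 → R2 − 12·R4
  [ 1  -1/6   1  0  |    -6 ]
  [ 0     1  -6  0  |    12 ]
  [ 0     0   1  0  |  -5/3 ]
  [ 0     0   0  1  |    -2 ]
R2 → R2 + 6·R3
  [ 1  -1/6  1  0  |    -6 ]
  [ 0     1  0  0  |     2 ]
  [ 0     0  1  0  |  -5/3 ]
  [ 0     0  0  1  |    -2 ]
R1 → R1 − R3
  [ 1  -1/6  0  0  |  -13/3 ]
  [ 0     1  0  0  |      2 ]
  [ 0     0  1  0  |   -5/3 ]
  [ 0     0  0  1  |     -2 ]
R1 → R1 + 1/6·R2
  [ 1  0  0  0  |    -4 ]
  [ 0  1  0  0  |     2 ]
  [ 0  0  1  0  |  -5/3 ]
  [ 0  0  0  1  |    -2 ]
Reading off the last column: u = -4, v = 2, w = -5/3, t = -2.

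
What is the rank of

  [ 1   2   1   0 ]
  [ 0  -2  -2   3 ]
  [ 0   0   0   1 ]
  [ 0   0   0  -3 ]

R2 -> -1/2·R2
  [ 1  2  1     0 ]
  [ 0  1  1  -3/2 ]
  [ 0  0  0     1 ]
  [ 0  0  0    -3 ]
R4 -> R4 + 3·R3
  [ 1  2  1     0 ]
  [ 0  1  1  -3/2 ]
  [ 0  0  0     1 ]
  [ 0  0  0     0 ]
R2 -> R2 + 3/2·R3
  [ 1  2  1  0 ]
  [ 0  1  1  0 ]
  [ 0  0  0  1 ]
  [ 0  0  0  0 ]
R1 -> R1 − 2·R2
  [ 1  0  -1  0 ]
  [ 0  1   1  0 ]
  [ 0  0   0  1 ]
  [ 0  0   0  0 ]
The reduced form has 3 nonzero rows.

rank = 3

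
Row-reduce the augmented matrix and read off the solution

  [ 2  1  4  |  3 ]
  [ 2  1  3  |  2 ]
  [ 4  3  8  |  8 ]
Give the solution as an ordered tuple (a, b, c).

(-3/2, 2, 1)

R1 := 1/2·R1
  [ 1  1/2  2  |  3/2 ]
  [ 2    1  3  |    2 ]
  [ 4    3  8  |    8 ]
R2 := R2 − 2·R1
  [ 1  1/2   2  |  3/2 ]
  [ 0    0  -1  |   -1 ]
  [ 4    3   8  |    8 ]
R3 := R3 − 4·R1
  [ 1  1/2   2  |  3/2 ]
  [ 0    0  -1  |   -1 ]
  [ 0    1   0  |    2 ]
R2 <-> R3
  [ 1  1/2   2  |  3/2 ]
  [ 0    1   0  |    2 ]
  [ 0    0  -1  |   -1 ]
R3 := -1·R3
  [ 1  1/2  2  |  3/2 ]
  [ 0    1  0  |    2 ]
  [ 0    0  1  |    1 ]
R1 := R1 − 2·R3
  [ 1  1/2  0  |  -1/2 ]
  [ 0    1  0  |     2 ]
  [ 0    0  1  |     1 ]
R1 := R1 − 1/2·R2
  [ 1  0  0  |  -3/2 ]
  [ 0  1  0  |     2 ]
  [ 0  0  1  |     1 ]
Reading off the last column: a = -3/2, b = 2, c = 1.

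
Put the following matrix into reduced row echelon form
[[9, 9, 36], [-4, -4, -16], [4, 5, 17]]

r1 → 1/9·r1
  [  1   1    4 ]
  [ -4  -4  -16 ]
  [  4   5   17 ]
r2 → r2 + 4·r1
  [ 1  1   4 ]
  [ 0  0   0 ]
  [ 4  5  17 ]
r3 → r3 − 4·r1
  [ 1  1  4 ]
  [ 0  0  0 ]
  [ 0  1  1 ]
r2 <=> r3
  [ 1  1  4 ]
  [ 0  1  1 ]
  [ 0  0  0 ]
r1 → r1 − r2
  [ 1  0  3 ]
  [ 0  1  1 ]
  [ 0  0  0 ]

[[1, 0, 3], [0, 1, 1], [0, 0, 0]]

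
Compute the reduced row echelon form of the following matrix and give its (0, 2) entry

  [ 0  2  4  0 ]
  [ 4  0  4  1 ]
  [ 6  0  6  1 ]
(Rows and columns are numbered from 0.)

ρ1 <-> ρ2
  [ 4  0  4  1 ]
  [ 0  2  4  0 ]
  [ 6  0  6  1 ]
ρ1 → 1/4·ρ1
  [ 1  0  1  1/4 ]
  [ 0  2  4    0 ]
  [ 6  0  6    1 ]
ρ3 → ρ3 − 6·ρ1
  [ 1  0  1   1/4 ]
  [ 0  2  4     0 ]
  [ 0  0  0  -1/2 ]
ρ2 → 1/2·ρ2
  [ 1  0  1   1/4 ]
  [ 0  1  2     0 ]
  [ 0  0  0  -1/2 ]
ρ3 → -2·ρ3
  [ 1  0  1  1/4 ]
  [ 0  1  2    0 ]
  [ 0  0  0    1 ]
ρ1 → ρ1 − 1/4·ρ3
  [ 1  0  1  0 ]
  [ 0  1  2  0 ]
  [ 0  0  0  1 ]

1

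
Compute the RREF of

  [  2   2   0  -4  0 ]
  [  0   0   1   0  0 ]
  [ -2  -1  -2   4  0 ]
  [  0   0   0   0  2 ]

[[1, 0, 0, -2, 0], [0, 1, 0, 0, 0], [0, 0, 1, 0, 0], [0, 0, 0, 0, 1]]

R1 ← 1/2·R1
  [  1   1   0  -2  0 ]
  [  0   0   1   0  0 ]
  [ -2  -1  -2   4  0 ]
  [  0   0   0   0  2 ]
R3 ← R3 + 2·R1
  [ 1  1   0  -2  0 ]
  [ 0  0   1   0  0 ]
  [ 0  1  -2   0  0 ]
  [ 0  0   0   0  2 ]
R2 <=> R3
  [ 1  1   0  -2  0 ]
  [ 0  1  -2   0  0 ]
  [ 0  0   1   0  0 ]
  [ 0  0   0   0  2 ]
R4 ← 1/2·R4
  [ 1  1   0  -2  0 ]
  [ 0  1  -2   0  0 ]
  [ 0  0   1   0  0 ]
  [ 0  0   0   0  1 ]
R2 ← R2 + 2·R3
  [ 1  1  0  -2  0 ]
  [ 0  1  0   0  0 ]
  [ 0  0  1   0  0 ]
  [ 0  0  0   0  1 ]
R1 ← R1 − R2
  [ 1  0  0  -2  0 ]
  [ 0  1  0   0  0 ]
  [ 0  0  1   0  0 ]
  [ 0  0  0   0  1 ]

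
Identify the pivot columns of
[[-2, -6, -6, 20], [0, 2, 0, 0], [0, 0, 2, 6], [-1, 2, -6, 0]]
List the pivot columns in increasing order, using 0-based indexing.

Multiply ρ1 by -1/2.
  [  1  3   3  -10 ]
  [  0  2   0    0 ]
  [  0  0   2    6 ]
  [ -1  2  -6    0 ]
Add ρ1 to ρ4.
  [ 1  3   3  -10 ]
  [ 0  2   0    0 ]
  [ 0  0   2    6 ]
  [ 0  5  -3  -10 ]
Multiply ρ2 by 1/2.
  [ 1  3   3  -10 ]
  [ 0  1   0    0 ]
  [ 0  0   2    6 ]
  [ 0  5  -3  -10 ]
Subtract 5 times ρ2 from ρ4.
  [ 1  3   3  -10 ]
  [ 0  1   0    0 ]
  [ 0  0   2    6 ]
  [ 0  0  -3  -10 ]
Multiply ρ3 by 1/2.
  [ 1  3   3  -10 ]
  [ 0  1   0    0 ]
  [ 0  0   1    3 ]
  [ 0  0  -3  -10 ]
Add 3 times ρ3 to ρ4.
  [ 1  3  3  -10 ]
  [ 0  1  0    0 ]
  [ 0  0  1    3 ]
  [ 0  0  0   -1 ]
Multiply ρ4 by -1.
  [ 1  3  3  -10 ]
  [ 0  1  0    0 ]
  [ 0  0  1    3 ]
  [ 0  0  0    1 ]
Subtract 3 times ρ4 from ρ3.
  [ 1  3  3  -10 ]
  [ 0  1  0    0 ]
  [ 0  0  1    0 ]
  [ 0  0  0    1 ]
Add 10 times ρ4 to ρ1.
  [ 1  3  3  0 ]
  [ 0  1  0  0 ]
  [ 0  0  1  0 ]
  [ 0  0  0  1 ]
Subtract 3 times ρ3 from ρ1.
  [ 1  3  0  0 ]
  [ 0  1  0  0 ]
  [ 0  0  1  0 ]
  [ 0  0  0  1 ]
Subtract 3 times ρ2 from ρ1.
  [ 1  0  0  0 ]
  [ 0  1  0  0 ]
  [ 0  0  1  0 ]
  [ 0  0  0  1 ]
Pivot columns are the columns containing a leading 1.

0, 1, 2, 3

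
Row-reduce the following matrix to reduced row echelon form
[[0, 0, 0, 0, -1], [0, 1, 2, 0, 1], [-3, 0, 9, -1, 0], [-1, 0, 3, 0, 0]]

[[1, 0, -3, 0, 0], [0, 1, 2, 0, 0], [0, 0, 0, 1, 0], [0, 0, 0, 0, 1]]

ρ1 ↔ ρ3
  [ -3  0  9  -1   0 ]
  [  0  1  2   0   1 ]
  [  0  0  0   0  -1 ]
  [ -1  0  3   0   0 ]
ρ1 ← -1/3·ρ1
  [  1  0  -3  1/3   0 ]
  [  0  1   2    0   1 ]
  [  0  0   0    0  -1 ]
  [ -1  0   3    0   0 ]
ρ4 ← ρ4 + ρ1
  [ 1  0  -3  1/3   0 ]
  [ 0  1   2    0   1 ]
  [ 0  0   0    0  -1 ]
  [ 0  0   0  1/3   0 ]
ρ3 ↔ ρ4
  [ 1  0  -3  1/3   0 ]
  [ 0  1   2    0   1 ]
  [ 0  0   0  1/3   0 ]
  [ 0  0   0    0  -1 ]
ρ3 ← 3·ρ3
  [ 1  0  -3  1/3   0 ]
  [ 0  1   2    0   1 ]
  [ 0  0   0    1   0 ]
  [ 0  0   0    0  -1 ]
ρ4 ← -1·ρ4
  [ 1  0  -3  1/3  0 ]
  [ 0  1   2    0  1 ]
  [ 0  0   0    1  0 ]
  [ 0  0   0    0  1 ]
ρ2 ← ρ2 − ρ4
  [ 1  0  -3  1/3  0 ]
  [ 0  1   2    0  0 ]
  [ 0  0   0    1  0 ]
  [ 0  0   0    0  1 ]
ρ1 ← ρ1 − 1/3·ρ3
  [ 1  0  -3  0  0 ]
  [ 0  1   2  0  0 ]
  [ 0  0   0  1  0 ]
  [ 0  0   0  0  1 ]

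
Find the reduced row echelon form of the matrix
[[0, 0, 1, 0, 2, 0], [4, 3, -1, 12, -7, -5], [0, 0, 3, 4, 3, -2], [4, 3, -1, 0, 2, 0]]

Swap R1 and R2.
  [ 4  3  -1  12  -7  -5 ]
  [ 0  0   1   0   2   0 ]
  [ 0  0   3   4   3  -2 ]
  [ 4  3  -1   0   2   0 ]
Multiply R1 by 1/4.
  [ 1  3/4  -1/4  3  -7/4  -5/4 ]
  [ 0    0     1  0     2     0 ]
  [ 0    0     3  4     3    -2 ]
  [ 4    3    -1  0     2     0 ]
Subtract 4 times R1 from R4.
  [ 1  3/4  -1/4    3  -7/4  -5/4 ]
  [ 0    0     1    0     2     0 ]
  [ 0    0     3    4     3    -2 ]
  [ 0    0     0  -12     9     5 ]
Subtract 3 times R2 from R3.
  [ 1  3/4  -1/4    3  -7/4  -5/4 ]
  [ 0    0     1    0     2     0 ]
  [ 0    0     0    4    -3    -2 ]
  [ 0    0     0  -12     9     5 ]
Multiply R3 by 1/4.
  [ 1  3/4  -1/4    3  -7/4  -5/4 ]
  [ 0    0     1    0     2     0 ]
  [ 0    0     0    1  -3/4  -1/2 ]
  [ 0    0     0  -12     9     5 ]
Add 12 times R3 to R4.
  [ 1  3/4  -1/4  3  -7/4  -5/4 ]
  [ 0    0     1  0     2     0 ]
  [ 0    0     0  1  -3/4  -1/2 ]
  [ 0    0     0  0     0    -1 ]
Multiply R4 by -1.
  [ 1  3/4  -1/4  3  -7/4  -5/4 ]
  [ 0    0     1  0     2     0 ]
  [ 0    0     0  1  -3/4  -1/2 ]
  [ 0    0     0  0     0     1 ]
Add 1/2 times R4 to R3.
  [ 1  3/4  -1/4  3  -7/4  -5/4 ]
  [ 0    0     1  0     2     0 ]
  [ 0    0     0  1  -3/4     0 ]
  [ 0    0     0  0     0     1 ]
Add 5/4 times R4 to R1.
  [ 1  3/4  -1/4  3  -7/4  0 ]
  [ 0    0     1  0     2  0 ]
  [ 0    0     0  1  -3/4  0 ]
  [ 0    0     0  0     0  1 ]
Subtract 3 times R3 from R1.
  [ 1  3/4  -1/4  0   1/2  0 ]
  [ 0    0     1  0     2  0 ]
  [ 0    0     0  1  -3/4  0 ]
  [ 0    0     0  0     0  1 ]
Add 1/4 times R2 to R1.
  [ 1  3/4  0  0     1  0 ]
  [ 0    0  1  0     2  0 ]
  [ 0    0  0  1  -3/4  0 ]
  [ 0    0  0  0     0  1 ]

[[1, 3/4, 0, 0, 1, 0], [0, 0, 1, 0, 2, 0], [0, 0, 0, 1, -3/4, 0], [0, 0, 0, 0, 0, 1]]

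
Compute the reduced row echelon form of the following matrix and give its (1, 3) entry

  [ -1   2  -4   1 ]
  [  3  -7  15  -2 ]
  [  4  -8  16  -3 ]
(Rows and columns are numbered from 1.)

-2

ρ1 → -1·ρ1
  [ 1  -2   4  -1 ]
  [ 3  -7  15  -2 ]
  [ 4  -8  16  -3 ]
ρ2 → ρ2 − 3·ρ1
  [ 1  -2   4  -1 ]
  [ 0  -1   3   1 ]
  [ 4  -8  16  -3 ]
ρ3 → ρ3 − 4·ρ1
  [ 1  -2  4  -1 ]
  [ 0  -1  3   1 ]
  [ 0   0  0   1 ]
ρ2 → -1·ρ2
  [ 1  -2   4  -1 ]
  [ 0   1  -3  -1 ]
  [ 0   0   0   1 ]
ρ2 → ρ2 + ρ3
  [ 1  -2   4  -1 ]
  [ 0   1  -3   0 ]
  [ 0   0   0   1 ]
ρ1 → ρ1 + ρ3
  [ 1  -2   4  0 ]
  [ 0   1  -3  0 ]
  [ 0   0   0  1 ]
ρ1 → ρ1 + 2·ρ2
  [ 1  0  -2  0 ]
  [ 0  1  -3  0 ]
  [ 0  0   0  1 ]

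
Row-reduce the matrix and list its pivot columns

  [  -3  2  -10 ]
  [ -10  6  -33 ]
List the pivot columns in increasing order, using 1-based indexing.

1, 2

r1 := -1/3·r1
  [   1  -2/3  10/3 ]
  [ -10     6   -33 ]
r2 := r2 + 10·r1
  [ 1  -2/3  10/3 ]
  [ 0  -2/3   1/3 ]
r2 := -3/2·r2
  [ 1  -2/3  10/3 ]
  [ 0     1  -1/2 ]
r1 := r1 + 2/3·r2
  [ 1  0     3 ]
  [ 0  1  -1/2 ]
Pivot columns are the columns containing a leading 1.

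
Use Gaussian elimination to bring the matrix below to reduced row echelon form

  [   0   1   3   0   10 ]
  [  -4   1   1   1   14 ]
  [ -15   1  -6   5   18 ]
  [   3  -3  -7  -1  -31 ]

[[1, 0, 0, 0, -3], [0, 1, 0, 0, 1], [0, 0, 1, 0, 3], [0, 0, 0, 1, -2]]

Swap ρ1 and ρ2.
Multiply ρ1 by -1/4.
Add 15 times ρ1 to ρ3.
Subtract 3 times ρ1 from ρ4.
Add 11/4 times ρ2 to ρ3.
Add 9/4 times ρ2 to ρ4.
Multiply ρ3 by -2/3.
Subtract 1/2 times ρ3 from ρ4.
Multiply ρ4 by 6.
Add 5/6 times ρ4 to ρ3.
Add 1/4 times ρ4 to ρ1.
Subtract 3 times ρ3 from ρ2.
Add 1/4 times ρ3 to ρ1.
Add 1/4 times ρ2 to ρ1.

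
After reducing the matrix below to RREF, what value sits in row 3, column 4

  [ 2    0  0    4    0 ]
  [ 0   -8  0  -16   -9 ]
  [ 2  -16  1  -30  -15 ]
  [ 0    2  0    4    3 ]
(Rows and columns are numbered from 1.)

-2

ρ1 ← 1/2·ρ1
  [ 1    0  0    2    0 ]
  [ 0   -8  0  -16   -9 ]
  [ 2  -16  1  -30  -15 ]
  [ 0    2  0    4    3 ]
ρ3 ← ρ3 − 2·ρ1
  [ 1    0  0    2    0 ]
  [ 0   -8  0  -16   -9 ]
  [ 0  -16  1  -34  -15 ]
  [ 0    2  0    4    3 ]
ρ2 ← -1/8·ρ2
  [ 1    0  0    2    0 ]
  [ 0    1  0    2  9/8 ]
  [ 0  -16  1  -34  -15 ]
  [ 0    2  0    4    3 ]
ρ3 ← ρ3 + 16·ρ2
  [ 1  0  0   2    0 ]
  [ 0  1  0   2  9/8 ]
  [ 0  0  1  -2    3 ]
  [ 0  2  0   4    3 ]
ρ4 ← ρ4 − 2·ρ2
  [ 1  0  0   2    0 ]
  [ 0  1  0   2  9/8 ]
  [ 0  0  1  -2    3 ]
  [ 0  0  0   0  3/4 ]
ρ4 ← 4/3·ρ4
  [ 1  0  0   2    0 ]
  [ 0  1  0   2  9/8 ]
  [ 0  0  1  -2    3 ]
  [ 0  0  0   0    1 ]
ρ3 ← ρ3 − 3·ρ4
  [ 1  0  0   2    0 ]
  [ 0  1  0   2  9/8 ]
  [ 0  0  1  -2    0 ]
  [ 0  0  0   0    1 ]
ρ2 ← ρ2 − 9/8·ρ4
  [ 1  0  0   2  0 ]
  [ 0  1  0   2  0 ]
  [ 0  0  1  -2  0 ]
  [ 0  0  0   0  1 ]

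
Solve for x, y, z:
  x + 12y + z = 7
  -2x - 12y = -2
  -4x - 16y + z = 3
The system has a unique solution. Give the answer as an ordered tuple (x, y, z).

Form the augmented matrix and row-reduce:
  [  1   12  1  |   7 ]
  [ -2  -12  0  |  -2 ]
  [ -4  -16  1  |   3 ]
R2 -> R2 + 2·R1
R3 -> R3 + 4·R1
R2 -> 1/12·R2
R3 -> R3 − 32·R2
R3 -> -3·R3
R2 -> R2 − 1/6·R3
R1 -> R1 − R3
R1 -> R1 − 12·R2
Reading off the last column: x = -2, y = 1/2, z = 3.

(-2, 1/2, 3)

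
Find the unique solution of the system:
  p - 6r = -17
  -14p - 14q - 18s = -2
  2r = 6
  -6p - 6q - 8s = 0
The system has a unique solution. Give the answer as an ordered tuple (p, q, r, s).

Form the augmented matrix and row-reduce:
  [   1    0  -6    0  |  -17 ]
  [ -14  -14   0  -18  |   -2 ]
  [   0    0   2    0  |    6 ]
  [  -6   -6   0   -8  |    0 ]
Add 14 times r1 to r2.
  [  1    0   -6    0  |   -17 ]
  [  0  -14  -84  -18  |  -240 ]
  [  0    0    2    0  |     6 ]
  [ -6   -6    0   -8  |     0 ]
Add 6 times r1 to r4.
  [ 1    0   -6    0  |   -17 ]
  [ 0  -14  -84  -18  |  -240 ]
  [ 0    0    2    0  |     6 ]
  [ 0   -6  -36   -8  |  -102 ]
Multiply r2 by -1/14.
  [ 1   0   -6    0  |    -17 ]
  [ 0   1    6  9/7  |  120/7 ]
  [ 0   0    2    0  |      6 ]
  [ 0  -6  -36   -8  |   -102 ]
Add 6 times r2 to r4.
  [ 1  0  -6     0  |    -17 ]
  [ 0  1   6   9/7  |  120/7 ]
  [ 0  0   2     0  |      6 ]
  [ 0  0   0  -2/7  |    6/7 ]
Multiply r3 by 1/2.
  [ 1  0  -6     0  |    -17 ]
  [ 0  1   6   9/7  |  120/7 ]
  [ 0  0   1     0  |      3 ]
  [ 0  0   0  -2/7  |    6/7 ]
Multiply r4 by -7/2.
  [ 1  0  -6    0  |    -17 ]
  [ 0  1   6  9/7  |  120/7 ]
  [ 0  0   1    0  |      3 ]
  [ 0  0   0    1  |     -3 ]
Subtract 9/7 times r4 from r2.
  [ 1  0  -6  0  |  -17 ]
  [ 0  1   6  0  |   21 ]
  [ 0  0   1  0  |    3 ]
  [ 0  0   0  1  |   -3 ]
Subtract 6 times r3 from r2.
  [ 1  0  -6  0  |  -17 ]
  [ 0  1   0  0  |    3 ]
  [ 0  0   1  0  |    3 ]
  [ 0  0   0  1  |   -3 ]
Add 6 times r3 to r1.
  [ 1  0  0  0  |   1 ]
  [ 0  1  0  0  |   3 ]
  [ 0  0  1  0  |   3 ]
  [ 0  0  0  1  |  -3 ]
Reading off the last column: p = 1, q = 3, r = 3, s = -3.

(1, 3, 3, -3)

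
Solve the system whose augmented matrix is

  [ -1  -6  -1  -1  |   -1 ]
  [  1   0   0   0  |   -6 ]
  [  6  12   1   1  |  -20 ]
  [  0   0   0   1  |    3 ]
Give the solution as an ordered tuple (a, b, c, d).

R1 ← -1·R1
  [ 1   6  1  1  |    1 ]
  [ 1   0  0  0  |   -6 ]
  [ 6  12  1  1  |  -20 ]
  [ 0   0  0  1  |    3 ]
R2 ← R2 − R1
  [ 1   6   1   1  |    1 ]
  [ 0  -6  -1  -1  |   -7 ]
  [ 6  12   1   1  |  -20 ]
  [ 0   0   0   1  |    3 ]
R3 ← R3 − 6·R1
  [ 1    6   1   1  |    1 ]
  [ 0   -6  -1  -1  |   -7 ]
  [ 0  -24  -5  -5  |  -26 ]
  [ 0    0   0   1  |    3 ]
R2 ← -1/6·R2
  [ 1    6    1    1  |    1 ]
  [ 0    1  1/6  1/6  |  7/6 ]
  [ 0  -24   -5   -5  |  -26 ]
  [ 0    0    0    1  |    3 ]
R3 ← R3 + 24·R2
  [ 1  6    1    1  |    1 ]
  [ 0  1  1/6  1/6  |  7/6 ]
  [ 0  0   -1   -1  |    2 ]
  [ 0  0    0    1  |    3 ]
R3 ← -1·R3
  [ 1  6    1    1  |    1 ]
  [ 0  1  1/6  1/6  |  7/6 ]
  [ 0  0    1    1  |   -2 ]
  [ 0  0    0    1  |    3 ]
R3 ← R3 − R4
  [ 1  6    1    1  |    1 ]
  [ 0  1  1/6  1/6  |  7/6 ]
  [ 0  0    1    0  |   -5 ]
  [ 0  0    0    1  |    3 ]
R2 ← R2 − 1/6·R4
  [ 1  6    1  1  |    1 ]
  [ 0  1  1/6  0  |  2/3 ]
  [ 0  0    1  0  |   -5 ]
  [ 0  0    0  1  |    3 ]
R1 ← R1 − R4
  [ 1  6    1  0  |   -2 ]
  [ 0  1  1/6  0  |  2/3 ]
  [ 0  0    1  0  |   -5 ]
  [ 0  0    0  1  |    3 ]
R2 ← R2 − 1/6·R3
  [ 1  6  1  0  |   -2 ]
  [ 0  1  0  0  |  3/2 ]
  [ 0  0  1  0  |   -5 ]
  [ 0  0  0  1  |    3 ]
R1 ← R1 − R3
  [ 1  6  0  0  |    3 ]
  [ 0  1  0  0  |  3/2 ]
  [ 0  0  1  0  |   -5 ]
  [ 0  0  0  1  |    3 ]
R1 ← R1 − 6·R2
  [ 1  0  0  0  |   -6 ]
  [ 0  1  0  0  |  3/2 ]
  [ 0  0  1  0  |   -5 ]
  [ 0  0  0  1  |    3 ]
Reading off the last column: a = -6, b = 3/2, c = -5, d = 3.

(-6, 3/2, -5, 3)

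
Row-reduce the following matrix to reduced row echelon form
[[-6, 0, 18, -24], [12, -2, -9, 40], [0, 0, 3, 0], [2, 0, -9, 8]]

[[1, 0, 0, 4], [0, 1, 0, 4], [0, 0, 1, 0], [0, 0, 0, 0]]

r1 → -1/6·r1
  [  1   0  -3   4 ]
  [ 12  -2  -9  40 ]
  [  0   0   3   0 ]
  [  2   0  -9   8 ]
r2 → r2 − 12·r1
  [ 1   0  -3   4 ]
  [ 0  -2  27  -8 ]
  [ 0   0   3   0 ]
  [ 2   0  -9   8 ]
r4 → r4 − 2·r1
  [ 1   0  -3   4 ]
  [ 0  -2  27  -8 ]
  [ 0   0   3   0 ]
  [ 0   0  -3   0 ]
r2 → -1/2·r2
  [ 1  0     -3  4 ]
  [ 0  1  -27/2  4 ]
  [ 0  0      3  0 ]
  [ 0  0     -3  0 ]
r3 → 1/3·r3
  [ 1  0     -3  4 ]
  [ 0  1  -27/2  4 ]
  [ 0  0      1  0 ]
  [ 0  0     -3  0 ]
r4 → r4 + 3·r3
  [ 1  0     -3  4 ]
  [ 0  1  -27/2  4 ]
  [ 0  0      1  0 ]
  [ 0  0      0  0 ]
r2 → r2 + 27/2·r3
  [ 1  0  -3  4 ]
  [ 0  1   0  4 ]
  [ 0  0   1  0 ]
  [ 0  0   0  0 ]
r1 → r1 + 3·r3
  [ 1  0  0  4 ]
  [ 0  1  0  4 ]
  [ 0  0  1  0 ]
  [ 0  0  0  0 ]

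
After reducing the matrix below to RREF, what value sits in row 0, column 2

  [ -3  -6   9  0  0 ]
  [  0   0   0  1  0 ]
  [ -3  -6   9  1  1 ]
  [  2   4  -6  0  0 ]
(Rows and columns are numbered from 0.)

-3

ρ1 := -1/3·ρ1
  [  1   2  -3  0  0 ]
  [  0   0   0  1  0 ]
  [ -3  -6   9  1  1 ]
  [  2   4  -6  0  0 ]
ρ3 := ρ3 + 3·ρ1
  [ 1  2  -3  0  0 ]
  [ 0  0   0  1  0 ]
  [ 0  0   0  1  1 ]
  [ 2  4  -6  0  0 ]
ρ4 := ρ4 − 2·ρ1
  [ 1  2  -3  0  0 ]
  [ 0  0   0  1  0 ]
  [ 0  0   0  1  1 ]
  [ 0  0   0  0  0 ]
ρ3 := ρ3 − ρ2
  [ 1  2  -3  0  0 ]
  [ 0  0   0  1  0 ]
  [ 0  0   0  0  1 ]
  [ 0  0   0  0  0 ]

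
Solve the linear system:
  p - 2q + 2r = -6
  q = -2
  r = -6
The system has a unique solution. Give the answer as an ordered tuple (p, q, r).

Form the augmented matrix and row-reduce:
  [ 1  -2  2  |  -6 ]
  [ 0   1  0  |  -2 ]
  [ 0   0  1  |  -6 ]
R1 -> R1 − 2·R3
  [ 1  -2  0  |   6 ]
  [ 0   1  0  |  -2 ]
  [ 0   0  1  |  -6 ]
R1 -> R1 + 2·R2
  [ 1  0  0  |   2 ]
  [ 0  1  0  |  -2 ]
  [ 0  0  1  |  -6 ]
Reading off the last column: p = 2, q = -2, r = -6.

(2, -2, -6)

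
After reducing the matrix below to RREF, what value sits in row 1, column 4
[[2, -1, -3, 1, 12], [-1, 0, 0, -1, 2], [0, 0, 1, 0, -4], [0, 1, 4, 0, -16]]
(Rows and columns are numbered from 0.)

0

R1 -> 1/2·R1
  [  1  -1/2  -3/2  1/2    6 ]
  [ -1     0     0   -1    2 ]
  [  0     0     1    0   -4 ]
  [  0     1     4    0  -16 ]
R2 -> R2 + R1
  [ 1  -1/2  -3/2   1/2    6 ]
  [ 0  -1/2  -3/2  -1/2    8 ]
  [ 0     0     1     0   -4 ]
  [ 0     1     4     0  -16 ]
R2 -> -2·R2
  [ 1  -1/2  -3/2  1/2    6 ]
  [ 0     1     3    1  -16 ]
  [ 0     0     1    0   -4 ]
  [ 0     1     4    0  -16 ]
R4 -> R4 − R2
  [ 1  -1/2  -3/2  1/2    6 ]
  [ 0     1     3    1  -16 ]
  [ 0     0     1    0   -4 ]
  [ 0     0     1   -1    0 ]
R4 -> R4 − R3
  [ 1  -1/2  -3/2  1/2    6 ]
  [ 0     1     3    1  -16 ]
  [ 0     0     1    0   -4 ]
  [ 0     0     0   -1    4 ]
R4 -> -1·R4
  [ 1  -1/2  -3/2  1/2    6 ]
  [ 0     1     3    1  -16 ]
  [ 0     0     1    0   -4 ]
  [ 0     0     0    1   -4 ]
R2 -> R2 − R4
  [ 1  -1/2  -3/2  1/2    6 ]
  [ 0     1     3    0  -12 ]
  [ 0     0     1    0   -4 ]
  [ 0     0     0    1   -4 ]
R1 -> R1 − 1/2·R4
  [ 1  -1/2  -3/2  0    8 ]
  [ 0     1     3  0  -12 ]
  [ 0     0     1  0   -4 ]
  [ 0     0     0  1   -4 ]
R2 -> R2 − 3·R3
  [ 1  -1/2  -3/2  0   8 ]
  [ 0     1     0  0   0 ]
  [ 0     0     1  0  -4 ]
  [ 0     0     0  1  -4 ]
R1 -> R1 + 3/2·R3
  [ 1  -1/2  0  0   2 ]
  [ 0     1  0  0   0 ]
  [ 0     0  1  0  -4 ]
  [ 0     0  0  1  -4 ]
R1 -> R1 + 1/2·R2
  [ 1  0  0  0   2 ]
  [ 0  1  0  0   0 ]
  [ 0  0  1  0  -4 ]
  [ 0  0  0  1  -4 ]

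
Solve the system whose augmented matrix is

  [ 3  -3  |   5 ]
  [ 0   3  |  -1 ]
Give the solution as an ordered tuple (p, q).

(4/3, -1/3)

R1 -> 1/3·R1
  [ 1  -1  |  5/3 ]
  [ 0   3  |   -1 ]
R2 -> 1/3·R2
  [ 1  -1  |   5/3 ]
  [ 0   1  |  -1/3 ]
R1 -> R1 + R2
  [ 1  0  |   4/3 ]
  [ 0  1  |  -1/3 ]
Reading off the last column: p = 4/3, q = -1/3.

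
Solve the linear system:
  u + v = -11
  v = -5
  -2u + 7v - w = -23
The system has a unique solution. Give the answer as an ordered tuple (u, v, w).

(-6, -5, 0)

Form the augmented matrix and row-reduce:
  [  1  1   0  |  -11 ]
  [  0  1   0  |   -5 ]
  [ -2  7  -1  |  -23 ]
r3 ← r3 + 2·r1
  [ 1  1   0  |  -11 ]
  [ 0  1   0  |   -5 ]
  [ 0  9  -1  |  -45 ]
r3 ← r3 − 9·r2
  [ 1  1   0  |  -11 ]
  [ 0  1   0  |   -5 ]
  [ 0  0  -1  |    0 ]
r3 ← -1·r3
  [ 1  1  0  |  -11 ]
  [ 0  1  0  |   -5 ]
  [ 0  0  1  |    0 ]
r1 ← r1 − r2
  [ 1  0  0  |  -6 ]
  [ 0  1  0  |  -5 ]
  [ 0  0  1  |   0 ]
Reading off the last column: u = -6, v = -5, w = 0.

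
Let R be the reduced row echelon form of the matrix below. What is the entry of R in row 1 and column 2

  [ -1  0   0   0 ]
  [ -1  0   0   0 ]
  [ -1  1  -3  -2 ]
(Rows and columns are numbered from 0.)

-3

R1 -> -1·R1
  [  1  0   0   0 ]
  [ -1  0   0   0 ]
  [ -1  1  -3  -2 ]
R2 -> R2 + R1
  [  1  0   0   0 ]
  [  0  0   0   0 ]
  [ -1  1  -3  -2 ]
R3 -> R3 + R1
  [ 1  0   0   0 ]
  [ 0  0   0   0 ]
  [ 0  1  -3  -2 ]
R2 ↔ R3
  [ 1  0   0   0 ]
  [ 0  1  -3  -2 ]
  [ 0  0   0   0 ]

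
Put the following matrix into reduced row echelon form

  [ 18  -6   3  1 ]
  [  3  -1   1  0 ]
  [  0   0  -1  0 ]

[[1, -1/3, 0, 0], [0, 0, 1, 0], [0, 0, 0, 1]]

Multiply R1 by 1/18.
  [ 1  -1/3  1/6  1/18 ]
  [ 3    -1    1     0 ]
  [ 0     0   -1     0 ]
Subtract 3 times R1 from R2.
  [ 1  -1/3  1/6  1/18 ]
  [ 0     0  1/2  -1/6 ]
  [ 0     0   -1     0 ]
Multiply R2 by 2.
  [ 1  -1/3  1/6  1/18 ]
  [ 0     0    1  -1/3 ]
  [ 0     0   -1     0 ]
Add R2 to R3.
  [ 1  -1/3  1/6  1/18 ]
  [ 0     0    1  -1/3 ]
  [ 0     0    0  -1/3 ]
Multiply R3 by -3.
  [ 1  -1/3  1/6  1/18 ]
  [ 0     0    1  -1/3 ]
  [ 0     0    0     1 ]
Add 1/3 times R3 to R2.
  [ 1  -1/3  1/6  1/18 ]
  [ 0     0    1     0 ]
  [ 0     0    0     1 ]
Subtract 1/18 times R3 from R1.
  [ 1  -1/3  1/6  0 ]
  [ 0     0    1  0 ]
  [ 0     0    0  1 ]
Subtract 1/6 times R2 from R1.
  [ 1  -1/3  0  0 ]
  [ 0     0  1  0 ]
  [ 0     0  0  1 ]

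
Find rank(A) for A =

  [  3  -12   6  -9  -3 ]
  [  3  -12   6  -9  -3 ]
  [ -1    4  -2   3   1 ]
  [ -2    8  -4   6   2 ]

Multiply ρ1 by 1/3.
Subtract 3 times ρ1 from ρ2.
Add ρ1 to ρ3.
Add 2 times ρ1 to ρ4.
The reduced form has 1 nonzero row.

rank = 1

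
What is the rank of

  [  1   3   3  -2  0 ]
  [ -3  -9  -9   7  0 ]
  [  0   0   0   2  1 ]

rank = 3

Add 3 times ρ1 to ρ2.
  [ 1  3  3  -2  0 ]
  [ 0  0  0   1  0 ]
  [ 0  0  0   2  1 ]
Subtract 2 times ρ2 from ρ3.
  [ 1  3  3  -2  0 ]
  [ 0  0  0   1  0 ]
  [ 0  0  0   0  1 ]
Add 2 times ρ2 to ρ1.
  [ 1  3  3  0  0 ]
  [ 0  0  0  1  0 ]
  [ 0  0  0  0  1 ]
The reduced form has 3 nonzero rows.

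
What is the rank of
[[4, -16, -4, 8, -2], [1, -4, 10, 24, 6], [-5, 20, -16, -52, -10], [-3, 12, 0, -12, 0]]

R1 -> 1/4·R1
R2 -> R2 − R1
R3 -> R3 + 5·R1
R4 -> R4 + 3·R1
R2 -> 1/11·R2
R3 -> R3 + 21·R2
R4 -> R4 + 3·R2
R3 -> -11·R3
R4 -> R4 − 3/11·R3
R2 -> R2 − 13/22·R3
R1 -> R1 + 1/2·R3
R1 -> R1 + R2
The reduced form has 3 nonzero rows.

rank = 3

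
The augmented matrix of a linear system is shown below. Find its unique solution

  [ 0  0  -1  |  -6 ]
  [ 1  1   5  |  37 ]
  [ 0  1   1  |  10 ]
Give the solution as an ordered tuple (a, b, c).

R1 <=> R2
  [ 1  1   5  |  37 ]
  [ 0  0  -1  |  -6 ]
  [ 0  1   1  |  10 ]
R2 <=> R3
  [ 1  1   5  |  37 ]
  [ 0  1   1  |  10 ]
  [ 0  0  -1  |  -6 ]
R3 ← -1·R3
  [ 1  1  5  |  37 ]
  [ 0  1  1  |  10 ]
  [ 0  0  1  |   6 ]
R2 ← R2 − R3
  [ 1  1  5  |  37 ]
  [ 0  1  0  |   4 ]
  [ 0  0  1  |   6 ]
R1 ← R1 − 5·R3
  [ 1  1  0  |  7 ]
  [ 0  1  0  |  4 ]
  [ 0  0  1  |  6 ]
R1 ← R1 − R2
  [ 1  0  0  |  3 ]
  [ 0  1  0  |  4 ]
  [ 0  0  1  |  6 ]
Reading off the last column: a = 3, b = 4, c = 6.

(3, 4, 6)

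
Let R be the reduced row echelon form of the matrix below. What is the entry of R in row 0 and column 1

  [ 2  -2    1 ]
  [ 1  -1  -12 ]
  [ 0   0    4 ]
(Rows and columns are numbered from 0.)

r1 -> 1/2·r1
  [ 1  -1  1/2 ]
  [ 1  -1  -12 ]
  [ 0   0    4 ]
r2 -> r2 − r1
  [ 1  -1    1/2 ]
  [ 0   0  -25/2 ]
  [ 0   0      4 ]
r2 -> -2/25·r2
  [ 1  -1  1/2 ]
  [ 0   0    1 ]
  [ 0   0    4 ]
r3 -> r3 − 4·r2
  [ 1  -1  1/2 ]
  [ 0   0    1 ]
  [ 0   0    0 ]
r1 -> r1 − 1/2·r2
  [ 1  -1  0 ]
  [ 0   0  1 ]
  [ 0   0  0 ]

-1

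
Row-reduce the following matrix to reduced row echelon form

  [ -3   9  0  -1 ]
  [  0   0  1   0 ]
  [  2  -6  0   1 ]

[[1, -3, 0, 0], [0, 0, 1, 0], [0, 0, 0, 1]]

ρ1 ← -1/3·ρ1
  [ 1  -3  0  1/3 ]
  [ 0   0  1    0 ]
  [ 2  -6  0    1 ]
ρ3 ← ρ3 − 2·ρ1
  [ 1  -3  0  1/3 ]
  [ 0   0  1    0 ]
  [ 0   0  0  1/3 ]
ρ3 ← 3·ρ3
  [ 1  -3  0  1/3 ]
  [ 0   0  1    0 ]
  [ 0   0  0    1 ]
ρ1 ← ρ1 − 1/3·ρ3
  [ 1  -3  0  0 ]
  [ 0   0  1  0 ]
  [ 0   0  0  1 ]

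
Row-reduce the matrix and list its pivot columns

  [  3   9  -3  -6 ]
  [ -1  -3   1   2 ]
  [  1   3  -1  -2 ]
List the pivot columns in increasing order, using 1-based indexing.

1

R1 → 1/3·R1
  [  1   3  -1  -2 ]
  [ -1  -3   1   2 ]
  [  1   3  -1  -2 ]
R2 → R2 + R1
  [ 1  3  -1  -2 ]
  [ 0  0   0   0 ]
  [ 1  3  -1  -2 ]
R3 → R3 − R1
  [ 1  3  -1  -2 ]
  [ 0  0   0   0 ]
  [ 0  0   0   0 ]
Pivot columns are the columns containing a leading 1.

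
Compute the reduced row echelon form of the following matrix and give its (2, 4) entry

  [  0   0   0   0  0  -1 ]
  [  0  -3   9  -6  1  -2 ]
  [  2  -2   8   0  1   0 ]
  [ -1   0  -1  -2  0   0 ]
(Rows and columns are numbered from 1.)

2

R1 ↔ R3
  [  2  -2   8   0  1   0 ]
  [  0  -3   9  -6  1  -2 ]
  [  0   0   0   0  0  -1 ]
  [ -1   0  -1  -2  0   0 ]
R1 ← 1/2·R1
  [  1  -1   4   0  1/2   0 ]
  [  0  -3   9  -6    1  -2 ]
  [  0   0   0   0    0  -1 ]
  [ -1   0  -1  -2    0   0 ]
R4 ← R4 + R1
  [ 1  -1  4   0  1/2   0 ]
  [ 0  -3  9  -6    1  -2 ]
  [ 0   0  0   0    0  -1 ]
  [ 0  -1  3  -2  1/2   0 ]
R2 ← -1/3·R2
  [ 1  -1   4   0   1/2    0 ]
  [ 0   1  -3   2  -1/3  2/3 ]
  [ 0   0   0   0     0   -1 ]
  [ 0  -1   3  -2   1/2    0 ]
R4 ← R4 + R2
  [ 1  -1   4  0   1/2    0 ]
  [ 0   1  -3  2  -1/3  2/3 ]
  [ 0   0   0  0     0   -1 ]
  [ 0   0   0  0   1/6  2/3 ]
R3 ↔ R4
  [ 1  -1   4  0   1/2    0 ]
  [ 0   1  -3  2  -1/3  2/3 ]
  [ 0   0   0  0   1/6  2/3 ]
  [ 0   0   0  0     0   -1 ]
R3 ← 6·R3
  [ 1  -1   4  0   1/2    0 ]
  [ 0   1  -3  2  -1/3  2/3 ]
  [ 0   0   0  0     1    4 ]
  [ 0   0   0  0     0   -1 ]
R4 ← -1·R4
  [ 1  -1   4  0   1/2    0 ]
  [ 0   1  -3  2  -1/3  2/3 ]
  [ 0   0   0  0     1    4 ]
  [ 0   0   0  0     0    1 ]
R3 ← R3 − 4·R4
  [ 1  -1   4  0   1/2    0 ]
  [ 0   1  -3  2  -1/3  2/3 ]
  [ 0   0   0  0     1    0 ]
  [ 0   0   0  0     0    1 ]
R2 ← R2 − 2/3·R4
  [ 1  -1   4  0   1/2  0 ]
  [ 0   1  -3  2  -1/3  0 ]
  [ 0   0   0  0     1  0 ]
  [ 0   0   0  0     0  1 ]
R2 ← R2 + 1/3·R3
  [ 1  -1   4  0  1/2  0 ]
  [ 0   1  -3  2    0  0 ]
  [ 0   0   0  0    1  0 ]
  [ 0   0   0  0    0  1 ]
R1 ← R1 − 1/2·R3
  [ 1  -1   4  0  0  0 ]
  [ 0   1  -3  2  0  0 ]
  [ 0   0   0  0  1  0 ]
  [ 0   0   0  0  0  1 ]
R1 ← R1 + R2
  [ 1  0   1  2  0  0 ]
  [ 0  1  -3  2  0  0 ]
  [ 0  0   0  0  1  0 ]
  [ 0  0   0  0  0  1 ]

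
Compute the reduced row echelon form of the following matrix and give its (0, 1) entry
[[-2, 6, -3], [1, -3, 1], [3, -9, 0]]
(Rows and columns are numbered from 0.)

-3

R1 -> -1/2·R1
  [ 1  -3  3/2 ]
  [ 1  -3    1 ]
  [ 3  -9    0 ]
R2 -> R2 − R1
  [ 1  -3   3/2 ]
  [ 0   0  -1/2 ]
  [ 3  -9     0 ]
R3 -> R3 − 3·R1
  [ 1  -3   3/2 ]
  [ 0   0  -1/2 ]
  [ 0   0  -9/2 ]
R2 -> -2·R2
  [ 1  -3   3/2 ]
  [ 0   0     1 ]
  [ 0   0  -9/2 ]
R3 -> R3 + 9/2·R2
  [ 1  -3  3/2 ]
  [ 0   0    1 ]
  [ 0   0    0 ]
R1 -> R1 − 3/2·R2
  [ 1  -3  0 ]
  [ 0   0  1 ]
  [ 0   0  0 ]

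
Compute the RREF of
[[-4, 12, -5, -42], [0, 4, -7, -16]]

[[1, 0, -4, -3/2], [0, 1, -7/4, -4]]

R1 → -1/4·R1
  [ 1  -3  5/4  21/2 ]
  [ 0   4   -7   -16 ]
R2 → 1/4·R2
  [ 1  -3   5/4  21/2 ]
  [ 0   1  -7/4    -4 ]
R1 → R1 + 3·R2
  [ 1  0    -4  -3/2 ]
  [ 0  1  -7/4    -4 ]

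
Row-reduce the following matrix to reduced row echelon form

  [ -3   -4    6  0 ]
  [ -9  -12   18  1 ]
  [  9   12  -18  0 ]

Multiply ρ1 by -1/3.
  [  1  4/3   -2  0 ]
  [ -9  -12   18  1 ]
  [  9   12  -18  0 ]
Add 9 times ρ1 to ρ2.
  [ 1  4/3   -2  0 ]
  [ 0    0    0  1 ]
  [ 9   12  -18  0 ]
Subtract 9 times ρ1 from ρ3.
  [ 1  4/3  -2  0 ]
  [ 0    0   0  1 ]
  [ 0    0   0  0 ]

[[1, 4/3, -2, 0], [0, 0, 0, 1], [0, 0, 0, 0]]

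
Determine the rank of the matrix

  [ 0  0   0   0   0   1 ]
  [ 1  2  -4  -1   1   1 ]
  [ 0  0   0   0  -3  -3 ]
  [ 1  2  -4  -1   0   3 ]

Swap R1 and R2.
Subtract R1 from R4.
Swap R2 and R3.
Multiply R2 by -1/3.
Add R2 to R4.
Subtract 3 times R3 from R4.
Subtract R3 from R2.
Subtract R3 from R1.
Subtract R2 from R1.
The reduced form has 3 nonzero rows.

rank = 3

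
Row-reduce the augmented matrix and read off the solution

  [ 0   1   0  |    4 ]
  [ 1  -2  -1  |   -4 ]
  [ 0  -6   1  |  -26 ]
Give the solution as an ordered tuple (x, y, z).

R1 ↔ R2
R3 ← R3 + 6·R2
R1 ← R1 + R3
R1 ← R1 + 2·R2
Reading off the last column: x = 2, y = 4, z = -2.

(2, 4, -2)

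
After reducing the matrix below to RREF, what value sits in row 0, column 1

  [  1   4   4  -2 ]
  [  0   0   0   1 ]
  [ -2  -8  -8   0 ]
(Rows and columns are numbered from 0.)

R3 := R3 + 2·R1
R3 := R3 + 4·R2
R1 := R1 + 2·R2

4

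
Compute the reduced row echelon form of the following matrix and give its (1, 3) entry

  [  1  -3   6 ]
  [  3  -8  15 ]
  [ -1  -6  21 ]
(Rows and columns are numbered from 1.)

-3

Subtract 3 times R1 from R2.
  [  1  -3   6 ]
  [  0   1  -3 ]
  [ -1  -6  21 ]
Add R1 to R3.
  [ 1  -3   6 ]
  [ 0   1  -3 ]
  [ 0  -9  27 ]
Add 9 times R2 to R3.
  [ 1  -3   6 ]
  [ 0   1  -3 ]
  [ 0   0   0 ]
Add 3 times R2 to R1.
  [ 1  0  -3 ]
  [ 0  1  -3 ]
  [ 0  0   0 ]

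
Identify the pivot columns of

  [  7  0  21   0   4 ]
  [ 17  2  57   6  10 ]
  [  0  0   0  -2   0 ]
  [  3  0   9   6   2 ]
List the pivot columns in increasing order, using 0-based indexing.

0, 1, 3, 4

Multiply R1 by 1/7.
  [  1  0   3   0  4/7 ]
  [ 17  2  57   6   10 ]
  [  0  0   0  -2    0 ]
  [  3  0   9   6    2 ]
Subtract 17 times R1 from R2.
  [ 1  0  3   0  4/7 ]
  [ 0  2  6   6  2/7 ]
  [ 0  0  0  -2    0 ]
  [ 3  0  9   6    2 ]
Subtract 3 times R1 from R4.
  [ 1  0  3   0  4/7 ]
  [ 0  2  6   6  2/7 ]
  [ 0  0  0  -2    0 ]
  [ 0  0  0   6  2/7 ]
Multiply R2 by 1/2.
  [ 1  0  3   0  4/7 ]
  [ 0  1  3   3  1/7 ]
  [ 0  0  0  -2    0 ]
  [ 0  0  0   6  2/7 ]
Multiply R3 by -1/2.
  [ 1  0  3  0  4/7 ]
  [ 0  1  3  3  1/7 ]
  [ 0  0  0  1    0 ]
  [ 0  0  0  6  2/7 ]
Subtract 6 times R3 from R4.
  [ 1  0  3  0  4/7 ]
  [ 0  1  3  3  1/7 ]
  [ 0  0  0  1    0 ]
  [ 0  0  0  0  2/7 ]
Multiply R4 by 7/2.
  [ 1  0  3  0  4/7 ]
  [ 0  1  3  3  1/7 ]
  [ 0  0  0  1    0 ]
  [ 0  0  0  0    1 ]
Subtract 1/7 times R4 from R2.
  [ 1  0  3  0  4/7 ]
  [ 0  1  3  3    0 ]
  [ 0  0  0  1    0 ]
  [ 0  0  0  0    1 ]
Subtract 4/7 times R4 from R1.
  [ 1  0  3  0  0 ]
  [ 0  1  3  3  0 ]
  [ 0  0  0  1  0 ]
  [ 0  0  0  0  1 ]
Subtract 3 times R3 from R2.
  [ 1  0  3  0  0 ]
  [ 0  1  3  0  0 ]
  [ 0  0  0  1  0 ]
  [ 0  0  0  0  1 ]
Pivot columns are the columns containing a leading 1.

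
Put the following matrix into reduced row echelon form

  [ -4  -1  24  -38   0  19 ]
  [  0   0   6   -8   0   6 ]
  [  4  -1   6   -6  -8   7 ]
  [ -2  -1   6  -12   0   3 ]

Multiply ρ1 by -1/4.
  [  1  1/4  -6  19/2   0  -19/4 ]
  [  0    0   6    -8   0      6 ]
  [  4   -1   6    -6  -8      7 ]
  [ -2   -1   6   -12   0      3 ]
Subtract 4 times ρ1 from ρ3.
  [  1  1/4  -6  19/2   0  -19/4 ]
  [  0    0   6    -8   0      6 ]
  [  0   -2  30   -44  -8     26 ]
  [ -2   -1   6   -12   0      3 ]
Add 2 times ρ1 to ρ4.
  [ 1   1/4  -6  19/2   0  -19/4 ]
  [ 0     0   6    -8   0      6 ]
  [ 0    -2  30   -44  -8     26 ]
  [ 0  -1/2  -6     7   0  -13/2 ]
Swap ρ2 and ρ3.
  [ 1   1/4  -6  19/2   0  -19/4 ]
  [ 0    -2  30   -44  -8     26 ]
  [ 0     0   6    -8   0      6 ]
  [ 0  -1/2  -6     7   0  -13/2 ]
Multiply ρ2 by -1/2.
  [ 1   1/4   -6  19/2  0  -19/4 ]
  [ 0     1  -15    22  4    -13 ]
  [ 0     0    6    -8  0      6 ]
  [ 0  -1/2   -6     7  0  -13/2 ]
Add 1/2 times ρ2 to ρ4.
  [ 1  1/4     -6  19/2  0  -19/4 ]
  [ 0    1    -15    22  4    -13 ]
  [ 0    0      6    -8  0      6 ]
  [ 0    0  -27/2    18  2    -13 ]
Multiply ρ3 by 1/6.
  [ 1  1/4     -6  19/2  0  -19/4 ]
  [ 0    1    -15    22  4    -13 ]
  [ 0    0      1  -4/3  0      1 ]
  [ 0    0  -27/2    18  2    -13 ]
Add 27/2 times ρ3 to ρ4.
  [ 1  1/4   -6  19/2  0  -19/4 ]
  [ 0    1  -15    22  4    -13 ]
  [ 0    0    1  -4/3  0      1 ]
  [ 0    0    0     0  2    1/2 ]
Multiply ρ4 by 1/2.
  [ 1  1/4   -6  19/2  0  -19/4 ]
  [ 0    1  -15    22  4    -13 ]
  [ 0    0    1  -4/3  0      1 ]
  [ 0    0    0     0  1    1/4 ]
Subtract 4 times ρ4 from ρ2.
  [ 1  1/4   -6  19/2  0  -19/4 ]
  [ 0    1  -15    22  0    -14 ]
  [ 0    0    1  -4/3  0      1 ]
  [ 0    0    0     0  1    1/4 ]
Add 15 times ρ3 to ρ2.
  [ 1  1/4  -6  19/2  0  -19/4 ]
  [ 0    1   0     2  0      1 ]
  [ 0    0   1  -4/3  0      1 ]
  [ 0    0   0     0  1    1/4 ]
Add 6 times ρ3 to ρ1.
  [ 1  1/4  0   3/2  0  5/4 ]
  [ 0    1  0     2  0    1 ]
  [ 0    0  1  -4/3  0    1 ]
  [ 0    0  0     0  1  1/4 ]
Subtract 1/4 times ρ2 from ρ1.
  [ 1  0  0     1  0    1 ]
  [ 0  1  0     2  0    1 ]
  [ 0  0  1  -4/3  0    1 ]
  [ 0  0  0     0  1  1/4 ]

[[1, 0, 0, 1, 0, 1], [0, 1, 0, 2, 0, 1], [0, 0, 1, -4/3, 0, 1], [0, 0, 0, 0, 1, 1/4]]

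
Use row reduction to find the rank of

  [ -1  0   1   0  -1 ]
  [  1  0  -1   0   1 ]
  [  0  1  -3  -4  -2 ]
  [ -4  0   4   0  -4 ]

ρ1 -> -1·ρ1
  [  1  0  -1   0   1 ]
  [  1  0  -1   0   1 ]
  [  0  1  -3  -4  -2 ]
  [ -4  0   4   0  -4 ]
ρ2 -> ρ2 − ρ1
  [  1  0  -1   0   1 ]
  [  0  0   0   0   0 ]
  [  0  1  -3  -4  -2 ]
  [ -4  0   4   0  -4 ]
ρ4 -> ρ4 + 4·ρ1
  [ 1  0  -1   0   1 ]
  [ 0  0   0   0   0 ]
  [ 0  1  -3  -4  -2 ]
  [ 0  0   0   0   0 ]
ρ2 ↔ ρ3
  [ 1  0  -1   0   1 ]
  [ 0  1  -3  -4  -2 ]
  [ 0  0   0   0   0 ]
  [ 0  0   0   0   0 ]
The reduced form has 2 nonzero rows.

rank = 2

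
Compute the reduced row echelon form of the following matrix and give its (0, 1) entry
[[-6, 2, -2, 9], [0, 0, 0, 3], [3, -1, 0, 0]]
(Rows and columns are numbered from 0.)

ρ1 ← -1/6·ρ1
  [ 1  -1/3  1/3  -3/2 ]
  [ 0     0    0     3 ]
  [ 3    -1    0     0 ]
ρ3 ← ρ3 − 3·ρ1
  [ 1  -1/3  1/3  -3/2 ]
  [ 0     0    0     3 ]
  [ 0     0   -1   9/2 ]
ρ2 <-> ρ3
  [ 1  -1/3  1/3  -3/2 ]
  [ 0     0   -1   9/2 ]
  [ 0     0    0     3 ]
ρ2 ← -1·ρ2
  [ 1  -1/3  1/3  -3/2 ]
  [ 0     0    1  -9/2 ]
  [ 0     0    0     3 ]
ρ3 ← 1/3·ρ3
  [ 1  -1/3  1/3  -3/2 ]
  [ 0     0    1  -9/2 ]
  [ 0     0    0     1 ]
ρ2 ← ρ2 + 9/2·ρ3
  [ 1  -1/3  1/3  -3/2 ]
  [ 0     0    1     0 ]
  [ 0     0    0     1 ]
ρ1 ← ρ1 + 3/2·ρ3
  [ 1  -1/3  1/3  0 ]
  [ 0     0    1  0 ]
  [ 0     0    0  1 ]
ρ1 ← ρ1 − 1/3·ρ2
  [ 1  -1/3  0  0 ]
  [ 0     0  1  0 ]
  [ 0     0  0  1 ]

-1/3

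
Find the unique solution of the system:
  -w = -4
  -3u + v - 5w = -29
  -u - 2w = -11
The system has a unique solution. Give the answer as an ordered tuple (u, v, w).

Form the augmented matrix and row-reduce:
  [  0  0  -1  |   -4 ]
  [ -3  1  -5  |  -29 ]
  [ -1  0  -2  |  -11 ]
ρ1 <-> ρ2
  [ -3  1  -5  |  -29 ]
  [  0  0  -1  |   -4 ]
  [ -1  0  -2  |  -11 ]
ρ1 ← -1/3·ρ1
  [  1  -1/3  5/3  |  29/3 ]
  [  0     0   -1  |    -4 ]
  [ -1     0   -2  |   -11 ]
ρ3 ← ρ3 + ρ1
  [ 1  -1/3   5/3  |  29/3 ]
  [ 0     0    -1  |    -4 ]
  [ 0  -1/3  -1/3  |  -4/3 ]
ρ2 <-> ρ3
  [ 1  -1/3   5/3  |  29/3 ]
  [ 0  -1/3  -1/3  |  -4/3 ]
  [ 0     0    -1  |    -4 ]
ρ2 ← -3·ρ2
  [ 1  -1/3  5/3  |  29/3 ]
  [ 0     1    1  |     4 ]
  [ 0     0   -1  |    -4 ]
ρ3 ← -1·ρ3
  [ 1  -1/3  5/3  |  29/3 ]
  [ 0     1    1  |     4 ]
  [ 0     0    1  |     4 ]
ρ2 ← ρ2 − ρ3
  [ 1  -1/3  5/3  |  29/3 ]
  [ 0     1    0  |     0 ]
  [ 0     0    1  |     4 ]
ρ1 ← ρ1 − 5/3·ρ3
  [ 1  -1/3  0  |  3 ]
  [ 0     1  0  |  0 ]
  [ 0     0  1  |  4 ]
ρ1 ← ρ1 + 1/3·ρ2
  [ 1  0  0  |  3 ]
  [ 0  1  0  |  0 ]
  [ 0  0  1  |  4 ]
Reading off the last column: u = 3, v = 0, w = 4.

(3, 0, 4)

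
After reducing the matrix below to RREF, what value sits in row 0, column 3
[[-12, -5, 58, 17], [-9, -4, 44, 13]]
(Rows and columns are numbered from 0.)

R1 := -1/12·R1
R2 := R2 + 9·R1
R2 := -4·R2
R1 := R1 − 5/12·R2

-1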